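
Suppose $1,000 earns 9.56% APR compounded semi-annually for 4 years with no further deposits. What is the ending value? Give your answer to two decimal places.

With 2 periods per year: i = 0.0478, n = 8.
1,000 × (1+0.0478)^8 = 1,000 × 1.452871 = 1,452.8713

$1,452.87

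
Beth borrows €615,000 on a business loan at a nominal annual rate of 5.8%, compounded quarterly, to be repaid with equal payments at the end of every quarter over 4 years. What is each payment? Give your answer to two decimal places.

€43,345.27

Periodic rate i = 0.058/4 = 0.0145; n = 4 × 4 = 16 periods.
PMT = 615000 / ( [1 − (1+0.0145)^(−16)] / 0.0145 ) = 615000 / 14.188400 = 43,345.2691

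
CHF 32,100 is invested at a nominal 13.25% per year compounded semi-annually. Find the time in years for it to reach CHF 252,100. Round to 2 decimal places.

16.06 years

Periodic rate i = 0.1325/2 = 0.06625.
(1+i)^n = 252100/32100 = 7.85358, so n = ln 7.85358 / ln 1.06625 = 32.1284 half-years
= 32.1284/2 years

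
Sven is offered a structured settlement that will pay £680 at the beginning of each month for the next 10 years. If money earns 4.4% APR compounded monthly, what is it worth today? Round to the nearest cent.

Periodic rate i = 0.044/12 = 0.00366667; n = 10 × 12 = 120 periods.
PV = 680 × [1 − (1+0.00366667)^(−120)] / 0.00366667 × (1+i) = 680 × 97.295022 = 66,160.6147
(annuity-due: payments at period start, so ×(1+i).)

£66,160.61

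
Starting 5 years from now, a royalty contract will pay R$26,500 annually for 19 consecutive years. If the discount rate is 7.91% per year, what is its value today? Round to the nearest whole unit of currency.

R$188,908

Value one period before first payment (t=4): 26500 × [1 − (1+0.0791)^(−19)] / 0.0791 = 26500 × 9.666099 = 256,151.6163
PV₀ = 256,151.6163 / (1+0.0791)^4 = 256,151.6163 / 1.355960 = 188,907.9914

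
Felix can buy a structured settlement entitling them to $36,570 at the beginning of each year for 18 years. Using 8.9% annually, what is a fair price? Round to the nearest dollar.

$351,028

Annuity factor a(18|0.089) × (1+i) = 9.598798; PV = 36570 × 9.598798 = 351,028.0334
(annuity-due: payments at period start, so ×(1+i).)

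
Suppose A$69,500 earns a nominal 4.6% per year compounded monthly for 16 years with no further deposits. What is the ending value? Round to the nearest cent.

A$144,882.01

With 12 periods per year: i = 0.00383333, n = 192.
FV = PV·(1+i)^n = 69,500 × 2.084633 = 144,882.0091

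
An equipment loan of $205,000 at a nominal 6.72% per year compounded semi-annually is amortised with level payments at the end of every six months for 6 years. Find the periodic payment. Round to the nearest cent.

i = 0.0672/2 = 0.0336 per half-year; n = 6·2 = 12.
PMT = 205000 / ( [1 − (1+0.0336)^(−12)] / 0.0336 ) = 205000 / 9.743442 = 21,039.7917

$21,039.79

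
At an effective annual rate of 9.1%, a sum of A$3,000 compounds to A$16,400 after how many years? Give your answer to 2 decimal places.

n = ln(16400/3000) / ln(1+0.091) = ln(5.46667) / 0.087095 = 19.5037 years

19.50 years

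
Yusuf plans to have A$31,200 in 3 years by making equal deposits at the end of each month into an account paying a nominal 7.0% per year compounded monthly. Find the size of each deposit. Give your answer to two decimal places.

A$781.37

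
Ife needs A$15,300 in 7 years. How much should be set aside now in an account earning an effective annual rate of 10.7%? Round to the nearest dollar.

A$7,510

PV = FV·(1+i)^(−n) = 15,300 × 0.490870 = 7,510.3138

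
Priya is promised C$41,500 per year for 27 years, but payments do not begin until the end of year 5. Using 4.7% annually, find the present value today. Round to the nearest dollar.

C$522,171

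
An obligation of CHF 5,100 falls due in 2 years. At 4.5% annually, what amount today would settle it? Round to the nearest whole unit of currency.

CHF 4,670

Discount factor = (1+0.045)^(−2) = 0.915730; PV = 5,100 × 0.915730 = 4,670.2228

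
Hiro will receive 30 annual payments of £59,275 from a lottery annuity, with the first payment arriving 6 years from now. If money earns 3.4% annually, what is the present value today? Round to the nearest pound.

£934,022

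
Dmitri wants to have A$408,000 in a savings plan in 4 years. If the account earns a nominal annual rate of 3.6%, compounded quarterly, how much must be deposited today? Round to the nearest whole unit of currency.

A$353,510

Periodic rate i = 0.036/4 = 0.009; n = 4 × 4 = 16 periods.
PV = 408,000 / (1 + 0.009)^16 = 408,000 / 1.154140 = 353,509.8370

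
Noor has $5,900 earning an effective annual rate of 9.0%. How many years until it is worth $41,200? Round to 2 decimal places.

22.55 years

n = ln(41200/5900) / ln(1+0.09) = ln(6.98305) / 0.086178 = 22.5521 years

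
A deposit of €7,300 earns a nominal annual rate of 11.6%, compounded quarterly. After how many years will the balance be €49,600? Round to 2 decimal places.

Periodic rate i = 0.116/4 = 0.029.
n = ln(49600/7300) / ln(1+0.029) = ln(6.79452) / 0.028587 = 67.0265 quarters
= 67.0265/4 years

16.76 years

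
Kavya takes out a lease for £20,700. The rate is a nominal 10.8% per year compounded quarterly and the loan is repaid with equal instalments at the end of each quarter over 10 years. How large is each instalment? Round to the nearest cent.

£852.62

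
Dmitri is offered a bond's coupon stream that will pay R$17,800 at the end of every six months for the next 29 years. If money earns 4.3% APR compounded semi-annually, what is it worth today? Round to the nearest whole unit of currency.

R$586,830

With 2 periods per year: i = 0.0215, n = 58.
Annuity factor a(58|0.0215) = 32.967968; PV = 17800 × 32.967968 = 586,829.8392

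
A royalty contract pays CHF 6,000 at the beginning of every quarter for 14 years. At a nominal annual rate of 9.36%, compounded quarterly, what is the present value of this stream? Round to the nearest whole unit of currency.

With 4 periods per year: i = 0.0234, n = 56.
PV = PMT · [1 − (1+i)^(−n)] / i × (1+i) = 6000 · 31.759741 = 190,558.4489
(annuity-due: payments at period start, so ×(1+i).)

CHF 190,558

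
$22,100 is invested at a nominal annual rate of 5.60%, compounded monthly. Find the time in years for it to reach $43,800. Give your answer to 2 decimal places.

Periodic rate i = 0.056/12 = 0.00466667.
(1+i)^n = 43800/22100 = 1.98190, so n = ln 1.98190 / ln 1.00467 = 146.9252 months
= 146.9252/12 years

12.24 years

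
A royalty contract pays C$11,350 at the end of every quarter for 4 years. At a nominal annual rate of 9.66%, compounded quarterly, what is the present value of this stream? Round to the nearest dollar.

With 4 periods per year: i = 0.02415, n = 16.
Annuity factor a(16|0.02415) = 13.141776; PV = 11350 × 13.141776 = 149,159.1612

C$149,159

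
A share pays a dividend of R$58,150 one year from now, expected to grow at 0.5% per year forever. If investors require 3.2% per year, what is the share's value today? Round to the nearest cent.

PV = PMT / (i − g) = 58150 / (0.032 − 0.005) = 58150 / 0.027000 = 2,153,703.7037

R$2,153,703.70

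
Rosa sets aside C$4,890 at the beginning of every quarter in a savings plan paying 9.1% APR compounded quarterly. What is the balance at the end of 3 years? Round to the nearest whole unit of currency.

C$68,124

With 4 periods per year: i = 0.02275, n = 12.
FV = 4890 × [(1+0.02275)^12 − 1] / 0.02275 × (1+i) = 4890 × 13.931297 = 68,124.0429
(annuity-due: payments at period start, so ×(1+i).)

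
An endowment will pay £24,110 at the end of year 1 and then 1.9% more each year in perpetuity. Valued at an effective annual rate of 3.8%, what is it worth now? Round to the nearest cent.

PV = PMT / (i − g) = 24110 / (0.038 − 0.019) = 24110 / 0.019000 = 1,268,947.3684

£1,268,947.37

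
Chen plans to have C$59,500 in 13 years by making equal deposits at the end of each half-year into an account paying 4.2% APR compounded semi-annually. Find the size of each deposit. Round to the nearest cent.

Periodic rate i = 0.042/2 = 0.021; n = 13 × 2 = 26 periods.
PMT = 59500 / ( [(1+0.021)^26 − 1] / 0.021 ) = 59500 / 34.123845 = 1,743.6488

C$1,743.65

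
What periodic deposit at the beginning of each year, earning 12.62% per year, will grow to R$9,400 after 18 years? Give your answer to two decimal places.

FV-annuity factor × (1+i) = 66.870201; PMT = 9400 / 66.870201 = 140.5708

R$140.57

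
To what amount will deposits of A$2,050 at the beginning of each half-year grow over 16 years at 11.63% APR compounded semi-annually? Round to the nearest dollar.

A$190,344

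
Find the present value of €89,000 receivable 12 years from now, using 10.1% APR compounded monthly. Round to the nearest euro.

Periodic rate i = 0.101/12 = 0.00841667; n = 12 × 12 = 144 periods.
Discount factor = (1+0.00841667)^(−144) = 0.299115; PV = 89,000 × 0.299115 = 26,621.2143

€26,621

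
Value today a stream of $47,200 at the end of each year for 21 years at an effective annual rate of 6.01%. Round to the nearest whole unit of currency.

Annuity factor a(21|0.0601) = 11.754189; PV = 47200 × 11.754189 = 554,797.7167

$554,798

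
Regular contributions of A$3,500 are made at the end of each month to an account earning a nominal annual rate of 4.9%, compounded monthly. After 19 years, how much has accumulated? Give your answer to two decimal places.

A$1,313,348.75

i = 0.049/12 = 0.00408333 per month; n = 19·12 = 228.
Accumulation factor s(228|0.00408333) = 375.242499; FV = 3500 × 375.242499 = 1,313,348.7459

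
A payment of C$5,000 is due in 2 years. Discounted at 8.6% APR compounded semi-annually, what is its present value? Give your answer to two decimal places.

C$4,225.06

Periodic rate i = 0.086/2 = 0.043; n = 2 × 2 = 4 periods.
PV = FV·(1+i)^(−n) = 5,000 × 0.845012 = 4,225.0589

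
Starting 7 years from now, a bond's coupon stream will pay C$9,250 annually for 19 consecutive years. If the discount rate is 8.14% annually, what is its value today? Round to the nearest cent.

C$54,991.57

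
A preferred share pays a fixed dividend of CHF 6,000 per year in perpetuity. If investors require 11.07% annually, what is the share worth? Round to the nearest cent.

PV = C/r = 6000/0.1107 = 54,200.5420

CHF 54,200.54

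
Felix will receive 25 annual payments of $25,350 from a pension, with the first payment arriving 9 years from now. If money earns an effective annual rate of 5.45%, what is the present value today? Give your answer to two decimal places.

Value one period before first payment (t=8): 25350 × [1 − (1+0.0545)^(−25)] / 0.0545 = 25350 × 13.479634 = 341,708.7144
PV₀ = 341,708.7144 / (1+0.0545)^8 = 341,708.7144 / 1.528877 = 223,503.0129

$223,503.01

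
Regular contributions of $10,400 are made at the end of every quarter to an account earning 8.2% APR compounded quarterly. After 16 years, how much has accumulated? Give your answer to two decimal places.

$1,351,822.77

Periodic rate i = 0.082/4 = 0.0205; n = 16 × 4 = 64 periods.
FV = PMT · [(1+i)^n − 1] / i = 10400 · 129.982958 = 1,351,822.7668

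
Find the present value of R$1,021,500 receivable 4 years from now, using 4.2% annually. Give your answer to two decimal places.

R$866,497.86

Discount factor = (1+0.042)^(−4) = 0.848260; PV = 1,021,500 × 0.848260 = 866,497.8613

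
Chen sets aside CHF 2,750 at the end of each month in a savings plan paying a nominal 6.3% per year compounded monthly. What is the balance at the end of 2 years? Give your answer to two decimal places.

CHF 70,142.48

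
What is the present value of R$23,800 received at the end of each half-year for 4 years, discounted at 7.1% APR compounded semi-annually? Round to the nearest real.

With 2 periods per year: i = 0.0355, n = 8.
PV = PMT · [1 − (1+i)^(−n)] / i = 23800 · 6.859634 = 163,259.2829

R$163,259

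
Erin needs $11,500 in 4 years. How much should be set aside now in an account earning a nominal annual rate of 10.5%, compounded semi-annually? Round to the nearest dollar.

$7,637

i = 0.105/2 = 0.0525 per half-year; n = 4·2 = 8.
PV = FV·(1+i)^(−n) = 11,500 × 0.664084 = 7,636.9686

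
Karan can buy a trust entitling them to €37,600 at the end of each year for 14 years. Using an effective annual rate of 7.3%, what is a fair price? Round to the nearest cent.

€322,994.36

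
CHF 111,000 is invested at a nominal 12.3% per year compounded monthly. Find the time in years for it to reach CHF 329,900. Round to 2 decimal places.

Periodic rate i = 0.123/12 = 0.01025.
(1+i)^n = 329900/111000 = 2.97207, so n = ln 2.97207 / ln 1.01025 = 106.8129 months
= 106.8129/12 years

8.90 years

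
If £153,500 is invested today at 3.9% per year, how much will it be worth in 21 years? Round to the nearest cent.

153,500 × (1+0.039)^21 = 153,500 × 2.233194 = 342,795.3156

£342,795.32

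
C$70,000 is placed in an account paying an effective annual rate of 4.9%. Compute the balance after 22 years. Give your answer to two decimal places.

C$200,520.50

FV = PV·(1+i)^n = 70,000 × 2.864579 = 200,520.5007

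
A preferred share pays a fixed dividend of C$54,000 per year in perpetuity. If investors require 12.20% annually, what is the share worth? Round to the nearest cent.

C$442,622.95

PV = C/r = 54000/0.122 = 442,622.9508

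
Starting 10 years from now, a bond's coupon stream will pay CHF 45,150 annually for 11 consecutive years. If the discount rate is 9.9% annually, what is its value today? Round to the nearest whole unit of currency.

CHF 125,969

PV at t=9 (ordinary 11-year annuity): 45150 × a(11|0.099) = 45150 × 6.525070 = 294,606.9279
Discount back 9 years: 294,606.9279 × (1+0.099)^(−9) = 294,606.9279 × 0.427583 = 125,969.0121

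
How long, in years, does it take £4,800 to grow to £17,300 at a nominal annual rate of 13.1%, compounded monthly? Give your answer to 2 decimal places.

Periodic rate i = 0.131/12 = 0.0109167.
(1+i)^n = 17300/4800 = 3.60417, so n = ln 3.60417 / ln 1.01092 = 118.0833 months
= 118.0833/12 years

9.84 years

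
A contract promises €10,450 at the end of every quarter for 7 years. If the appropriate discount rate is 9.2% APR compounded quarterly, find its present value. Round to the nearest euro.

i = 0.092/4 = 0.023 per quarter; n = 7·4 = 28.
Annuity factor a(28|0.023) = 20.476853; PV = 10450 × 20.476853 = 213,983.1133

€213,983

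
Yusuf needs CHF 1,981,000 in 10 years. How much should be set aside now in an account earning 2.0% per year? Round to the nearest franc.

PV = FV·(1+i)^(−n) = 1,981,000 × 0.820348 = 1,625,109.9821

CHF 1,625,110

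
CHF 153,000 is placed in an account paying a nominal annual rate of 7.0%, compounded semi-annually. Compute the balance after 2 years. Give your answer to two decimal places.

CHF 175,571.02

i = 0.07/2 = 0.035 per half-year; n = 2·2 = 4.
FV = PV·(1+i)^n = 153,000 × 1.147523 = 175,571.0191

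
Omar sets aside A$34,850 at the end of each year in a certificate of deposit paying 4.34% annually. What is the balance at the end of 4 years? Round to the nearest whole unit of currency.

FV = PMT · [(1+i)^n − 1] / i = 34850 · 4.268016 = 148,740.3571

A$148,740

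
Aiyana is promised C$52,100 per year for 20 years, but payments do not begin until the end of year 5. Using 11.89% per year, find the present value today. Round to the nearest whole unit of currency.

C$250,013

Value one period before first payment (t=4): 52100 × [1 − (1+0.1189)^(−20)] / 0.1189 = 52100 × 7.521243 = 391,856.7512
PV₀ = 391,856.7512 / (1+0.1189)^4 = 391,856.7512 / 1.567347 = 250,012.7966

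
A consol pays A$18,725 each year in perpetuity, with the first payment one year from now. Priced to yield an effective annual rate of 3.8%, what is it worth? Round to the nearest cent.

PV = C/r = 18725/0.038 = 492,763.1579

A$492,763.16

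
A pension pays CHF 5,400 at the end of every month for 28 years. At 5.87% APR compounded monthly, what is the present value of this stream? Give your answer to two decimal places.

CHF 889,692.97

Periodic rate i = 0.0587/12 = 0.00489167; n = 28 × 12 = 336 periods.
Annuity factor a(336|0.00489167) = 164.757958; PV = 5400 × 164.757958 = 889,692.9710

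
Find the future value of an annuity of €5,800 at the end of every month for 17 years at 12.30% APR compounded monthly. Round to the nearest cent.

€3,965,118.44

With 12 periods per year: i = 0.01025, n = 204.
Accumulation factor s(204|0.01025) = 683.641110; FV = 5800 × 683.641110 = 3,965,118.4373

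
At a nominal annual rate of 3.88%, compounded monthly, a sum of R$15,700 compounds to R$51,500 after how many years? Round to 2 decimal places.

Periodic rate i = 0.0388/12 = 0.00323333.
(1+i)^n = 51500/15700 = 3.28025, so n = ln 3.28025 / ln 1.00323 = 367.9919 months
= 367.9919/12 years

30.67 years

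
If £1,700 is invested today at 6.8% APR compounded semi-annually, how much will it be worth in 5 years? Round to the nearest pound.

£2,375

Periodic rate i = 0.068/2 = 0.034; n = 5 × 2 = 10 periods.
1,700 × (1+0.034)^10 = 1,700 × 1.397029 = 2,374.9491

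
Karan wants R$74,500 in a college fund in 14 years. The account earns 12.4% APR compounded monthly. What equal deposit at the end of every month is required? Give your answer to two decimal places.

R$166.48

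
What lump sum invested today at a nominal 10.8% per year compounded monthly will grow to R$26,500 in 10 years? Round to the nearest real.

R$9,043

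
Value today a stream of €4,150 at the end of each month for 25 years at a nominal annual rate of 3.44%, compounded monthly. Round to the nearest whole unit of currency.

With 12 periods per year: i = 0.00286667, n = 300.
PV = PMT · [1 − (1+i)^(−n)] / i = 4150 · 201.040805 = 834,319.3406

€834,319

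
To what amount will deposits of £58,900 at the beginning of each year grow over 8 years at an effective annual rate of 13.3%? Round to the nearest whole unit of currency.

£860,731

FV = PMT · [(1+i)^n − 1] / i × (1+i) = 58900 · 14.613435 = 860,731.3486
(annuity-due: payments at period start, so ×(1+i).)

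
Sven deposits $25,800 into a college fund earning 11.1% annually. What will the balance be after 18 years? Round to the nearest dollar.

FV = PV·(1+i)^n = 25,800 × 6.650481 = 171,582.4113

$171,582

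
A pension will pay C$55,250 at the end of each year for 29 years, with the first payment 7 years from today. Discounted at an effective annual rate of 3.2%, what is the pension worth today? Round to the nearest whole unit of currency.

C$855,922

Value one period before first payment (t=6): 55250 × [1 − (1+0.032)^(−29)] / 0.032 = 55250 × 18.714583 = 1,033,980.6875
PV₀ = 1,033,980.6875 / (1+0.032)^6 = 1,033,980.6875 / 1.208031 = 855,922.1066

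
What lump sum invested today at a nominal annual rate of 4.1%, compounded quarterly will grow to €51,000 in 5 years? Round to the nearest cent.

i = 0.041/4 = 0.01025 per quarter; n = 5·4 = 20.
PV = FV·(1+i)^(−n) = 51,000 × 0.815498 = 41,590.3901

€41,590.39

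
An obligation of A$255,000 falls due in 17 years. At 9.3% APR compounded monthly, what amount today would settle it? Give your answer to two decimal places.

A$52,791.94

With 12 periods per year: i = 0.00775, n = 204.
PV = FV·(1+i)^(−n) = 255,000 × 0.207027 = 52,791.9359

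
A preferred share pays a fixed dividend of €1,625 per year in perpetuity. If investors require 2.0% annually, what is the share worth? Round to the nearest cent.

PV = C/r = 1625/0.02 = 81,250.0000

€81,250.00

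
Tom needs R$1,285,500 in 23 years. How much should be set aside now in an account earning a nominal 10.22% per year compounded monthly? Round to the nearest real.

R$123,749

i = 0.1022/12 = 0.00851667 per month; n = 23·12 = 276.
Discount factor = (1+0.00851667)^(−276) = 0.096265; PV = 1,285,500 × 0.096265 = 123,749.1080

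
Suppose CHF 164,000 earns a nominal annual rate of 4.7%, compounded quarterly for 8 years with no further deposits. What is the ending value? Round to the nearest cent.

CHF 238,334.36

With 4 periods per year: i = 0.01175, n = 32.
164,000 × (1+0.01175)^32 = 164,000 × 1.453258 = 238,334.3645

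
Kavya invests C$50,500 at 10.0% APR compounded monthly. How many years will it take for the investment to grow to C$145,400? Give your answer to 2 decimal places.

10.62 years

Periodic rate i = 0.1/12 = 0.00833333.
n = ln(145400/50500) / ln(1+0.00833333) = ln(2.87921) / 0.008299 = 127.4299 months
= 127.4299/12 years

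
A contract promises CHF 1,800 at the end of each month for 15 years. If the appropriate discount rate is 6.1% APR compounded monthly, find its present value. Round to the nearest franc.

Periodic rate i = 0.061/12 = 0.00508333; n = 15 × 12 = 180 periods.
PV = PMT · [1 − (1+i)^(−n)] / i = 1800 · 117.748326 = 211,946.9868

CHF 211,947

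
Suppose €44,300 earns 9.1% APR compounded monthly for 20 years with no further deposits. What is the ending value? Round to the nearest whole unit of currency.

Periodic rate i = 0.091/12 = 0.00758333; n = 20 × 12 = 240 periods.
FV = PV·(1+i)^n = 44,300 × 6.129627 = 271,542.4645

€271,542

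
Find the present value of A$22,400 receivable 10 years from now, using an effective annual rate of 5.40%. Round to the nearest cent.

PV = 22,400 / (1 + 0.054)^10 = 22,400 / 1.692022 = 13,238.5954

A$13,238.60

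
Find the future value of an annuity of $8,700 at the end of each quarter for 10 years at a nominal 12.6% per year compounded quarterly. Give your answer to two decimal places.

$678,753.71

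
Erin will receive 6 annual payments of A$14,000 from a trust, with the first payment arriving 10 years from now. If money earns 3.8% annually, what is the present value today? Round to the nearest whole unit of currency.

A$52,807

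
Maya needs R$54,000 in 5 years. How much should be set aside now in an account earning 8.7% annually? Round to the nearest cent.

R$35,583.29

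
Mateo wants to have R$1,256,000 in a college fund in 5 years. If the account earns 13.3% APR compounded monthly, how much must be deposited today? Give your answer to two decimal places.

i = 0.133/12 = 0.0110833 per month; n = 5·12 = 60.
Discount factor = (1+0.0110833)^(−60) = 0.516158; PV = 1,256,000 × 0.516158 = 648,294.8123

R$648,294.81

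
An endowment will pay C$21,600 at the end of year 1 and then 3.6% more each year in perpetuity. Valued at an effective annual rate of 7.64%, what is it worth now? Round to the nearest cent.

C$534,653.47

PV = PMT / (i − g) = 21600 / (0.0764 − 0.036) = 21600 / 0.040400 = 534,653.4653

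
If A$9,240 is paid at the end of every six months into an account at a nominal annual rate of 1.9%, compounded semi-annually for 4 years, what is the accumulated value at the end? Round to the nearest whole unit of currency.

A$76,425

With 2 periods per year: i = 0.0095, n = 8.
FV = 9240 × [(1+0.0095)^8 − 1] / 0.0095 = 9240 × 8.271114 = 76,425.0977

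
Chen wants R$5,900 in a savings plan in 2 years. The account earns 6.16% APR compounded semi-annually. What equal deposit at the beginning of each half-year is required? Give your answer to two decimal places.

Periodic rate i = 0.0616/2 = 0.0308; n = 2 × 2 = 4 periods.
FV-annuity factor × (1+i) = 4.317633; PMT = 5900 / 4.317633 = 1,366.4893

R$1,366.49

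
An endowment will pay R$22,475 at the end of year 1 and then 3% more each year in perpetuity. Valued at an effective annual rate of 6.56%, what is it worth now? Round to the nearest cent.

R$631,320.22

PV = PMT / (i − g) = 22475 / (0.0656 − 0.03) = 22475 / 0.035600 = 631,320.2247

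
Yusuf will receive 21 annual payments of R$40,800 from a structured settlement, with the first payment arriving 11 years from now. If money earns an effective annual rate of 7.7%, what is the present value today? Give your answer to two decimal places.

R$199,207.81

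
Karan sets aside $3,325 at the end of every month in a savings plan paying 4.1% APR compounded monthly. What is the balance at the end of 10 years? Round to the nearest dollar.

$492,196

With 12 periods per year: i = 0.00341667, n = 120.
FV = PMT · [(1+i)^n − 1] / i = 3325 · 148.028825 = 492,195.8416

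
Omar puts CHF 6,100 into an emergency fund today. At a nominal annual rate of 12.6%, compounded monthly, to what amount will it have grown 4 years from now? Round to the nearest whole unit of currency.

With 12 periods per year: i = 0.0105, n = 48.
6,100 × (1+0.0105)^48 = 6,100 × 1.650985 = 10,071.0115

CHF 10,071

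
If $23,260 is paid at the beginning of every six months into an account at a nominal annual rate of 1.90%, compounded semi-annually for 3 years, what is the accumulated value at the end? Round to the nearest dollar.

$144,275

Periodic rate i = 0.019/2 = 0.0095; n = 3 × 2 = 6 periods.
FV = 23260 × [(1+0.0095)^6 − 1] / 0.0095 × (1+i) = 23260 × 6.202689 = 144,274.5445
Payments are at the start of each period, so multiply by (1+i).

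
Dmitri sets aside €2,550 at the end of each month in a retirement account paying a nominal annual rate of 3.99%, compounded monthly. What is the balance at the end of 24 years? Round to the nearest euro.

With 12 periods per year: i = 0.003325, n = 288.
FV = PMT · [(1+i)^n − 1] / i = 2550 · 481.594134 = 1,228,065.0409

€1,228,065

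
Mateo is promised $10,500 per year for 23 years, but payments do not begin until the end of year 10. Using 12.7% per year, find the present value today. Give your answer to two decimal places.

Value one period before first payment (t=9): 10500 × [1 − (1+0.127)^(−23)] / 0.127 = 10500 × 7.370577 = 77,391.0637
Discount back 9 years: 77,391.0637 × (1+0.127)^(−9) = 77,391.0637 × 0.340945 = 26,386.1223

$26,386.12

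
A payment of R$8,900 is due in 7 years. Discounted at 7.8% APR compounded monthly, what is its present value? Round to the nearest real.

R$5,165

i = 0.078/12 = 0.0065 per month; n = 7·12 = 84.
PV = 8,900 / (1 + 0.0065)^84 = 8,900 / 1.723286 = 5,164.5508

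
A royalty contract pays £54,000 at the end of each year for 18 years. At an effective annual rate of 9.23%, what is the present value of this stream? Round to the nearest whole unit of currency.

PV = 54000 × [1 − (1+0.0923)^(−18)] / 0.0923 = 54000 × 8.622957 = 465,639.7014

£465,640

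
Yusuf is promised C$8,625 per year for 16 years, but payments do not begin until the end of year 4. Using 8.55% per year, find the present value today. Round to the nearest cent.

C$57,644.53

Value one period before first payment (t=3): 8625 × [1 − (1+0.0855)^(−16)] / 0.0855 = 8625 × 8.548472 = 73,730.5742
Discount back 3 years: 73,730.5742 × (1+0.0855)^(−3) = 73,730.5742 × 0.781827 = 57,644.5340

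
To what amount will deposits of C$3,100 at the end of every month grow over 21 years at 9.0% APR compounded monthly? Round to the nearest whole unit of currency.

C$2,303,445

i = 0.09/12 = 0.0075 per month; n = 21·12 = 252.
FV = 3100 × [(1+0.0075)^252 − 1] / 0.0075 = 3100 × 743.046852 = 2,303,445.2398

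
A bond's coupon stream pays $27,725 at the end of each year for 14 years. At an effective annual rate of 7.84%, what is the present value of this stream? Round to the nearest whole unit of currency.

$230,711

PV = 27725 × [1 − (1+0.0784)^(−14)] / 0.0784 = 27725 × 8.321409 = 230,711.0627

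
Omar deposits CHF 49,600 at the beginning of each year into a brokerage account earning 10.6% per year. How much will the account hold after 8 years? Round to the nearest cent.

CHF 641,178.00

FV = PMT · [(1+i)^n − 1] / i × (1+i) = 49600 · 12.926976 = 641,177.9982
(annuity-due: payments at period start, so ×(1+i).)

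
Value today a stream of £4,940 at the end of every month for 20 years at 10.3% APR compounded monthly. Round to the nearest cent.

£501,532.22

i = 0.103/12 = 0.00858333 per month; n = 20·12 = 240.
PV = 4940 × [1 − (1+0.00858333)^(−240)] / 0.00858333 = 4940 × 101.524742 = 501,532.2233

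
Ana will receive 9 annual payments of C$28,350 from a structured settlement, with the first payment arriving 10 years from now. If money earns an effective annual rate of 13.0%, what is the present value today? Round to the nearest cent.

C$48,428.89

PV at t=9 (ordinary 9-year annuity): 28350 × a(9|0.13) = 28350 × 5.131655 = 145,482.4229
PV₀ = 145,482.4229 / (1+0.13)^9 = 145,482.4229 / 3.004042 = 48,428.8921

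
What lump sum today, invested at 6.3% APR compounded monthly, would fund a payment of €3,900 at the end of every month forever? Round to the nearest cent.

€742,857.14

Periodic rate i = 0.063/12 = 0.00525.
PV = C/r = 3900/0.00525 = 742,857.1429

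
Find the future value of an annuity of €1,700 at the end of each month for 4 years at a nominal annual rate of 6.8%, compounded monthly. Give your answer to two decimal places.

Periodic rate i = 0.068/12 = 0.00566667; n = 4 × 12 = 48 periods.
Accumulation factor s(48|0.00566667) = 54.984640; FV = 1700 × 54.984640 = 93,473.8879

€93,473.89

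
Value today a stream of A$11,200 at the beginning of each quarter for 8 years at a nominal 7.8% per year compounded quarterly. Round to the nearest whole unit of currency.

A$269,928

Periodic rate i = 0.078/4 = 0.0195; n = 8 × 4 = 32 periods.
PV = PMT · [1 − (1+i)^(−n)] / i × (1+i) = 11200 · 24.100736 = 269,928.2458
(annuity-due: payments at period start, so ×(1+i).)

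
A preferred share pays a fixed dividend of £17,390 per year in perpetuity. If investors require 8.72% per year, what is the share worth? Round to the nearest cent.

PV = PMT / i = 17390 / 0.0872 = 199,426.6055

£199,426.61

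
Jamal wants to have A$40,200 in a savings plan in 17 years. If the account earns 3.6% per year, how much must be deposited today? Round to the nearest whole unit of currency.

A$22,035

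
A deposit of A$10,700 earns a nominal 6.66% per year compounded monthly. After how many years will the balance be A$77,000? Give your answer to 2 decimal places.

29.72 years

Periodic rate i = 0.0666/12 = 0.00555.
n = ln(77000/10700) / ln(1+0.00555) = ln(7.19626) / 0.005535 = 356.5826 months
= 356.5826/12 years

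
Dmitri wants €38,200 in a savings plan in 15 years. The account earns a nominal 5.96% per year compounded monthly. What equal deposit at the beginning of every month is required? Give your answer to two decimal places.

Periodic rate i = 0.0596/12 = 0.00496667; n = 15 × 12 = 180 periods.
PMT = 38200 / ( [(1+0.00496667)^180 − 1] / 0.00496667 × (1+i) ) = 38200 / 291.268814 = 131.1503

€131.15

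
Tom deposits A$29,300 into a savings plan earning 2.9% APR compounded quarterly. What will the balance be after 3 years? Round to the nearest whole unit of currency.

Periodic rate i = 0.029/4 = 0.00725; n = 3 × 4 = 12 periods.
29,300 × (1+0.00725)^12 = 29,300 × 1.090554 = 31,953.2423

A$31,953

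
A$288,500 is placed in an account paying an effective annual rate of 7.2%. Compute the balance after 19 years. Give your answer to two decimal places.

FV = 288,500 × (1 + 0.072)^19 = 1,081,052.3851

A$1,081,052.39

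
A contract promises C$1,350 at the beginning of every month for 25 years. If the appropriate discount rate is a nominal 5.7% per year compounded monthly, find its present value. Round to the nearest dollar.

C$216,649

Periodic rate i = 0.057/12 = 0.00475; n = 25 × 12 = 300 periods.
PV = PMT · [1 − (1+i)^(−n)] / i × (1+i) = 1350 · 160.480524 = 216,648.7072
Payments are at the start of each period, so multiply by (1+i).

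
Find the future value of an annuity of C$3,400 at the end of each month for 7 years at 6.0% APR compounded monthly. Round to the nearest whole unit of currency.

C$353,851

i = 0.06/12 = 0.005 per month; n = 7·12 = 84.
FV = PMT · [(1+i)^n − 1] / i = 3400 · 104.073927 = 353,851.3525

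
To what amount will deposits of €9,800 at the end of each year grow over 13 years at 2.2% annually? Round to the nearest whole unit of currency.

Accumulation factor s(13|0.022) = 14.862348; FV = 9800 × 14.862348 = 145,651.0089

€145,651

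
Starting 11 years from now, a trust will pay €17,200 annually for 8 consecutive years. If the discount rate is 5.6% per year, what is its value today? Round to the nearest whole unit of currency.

Value one period before first payment (t=10): 17200 × [1 − (1+0.056)^(−8)] / 0.056 = 17200 × 6.309306 = 108,520.0688
Discount back 10 years: 108,520.0688 × (1+0.056)^(−10) = 108,520.0688 × 0.579910 = 62,931.9050

€62,932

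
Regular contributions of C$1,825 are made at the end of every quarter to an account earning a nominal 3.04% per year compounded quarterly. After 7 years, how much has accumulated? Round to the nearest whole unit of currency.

With 4 periods per year: i = 0.0076, n = 28.
Accumulation factor s(28|0.0076) = 31.071347; FV = 1825 × 31.071347 = 56,705.2091

C$56,705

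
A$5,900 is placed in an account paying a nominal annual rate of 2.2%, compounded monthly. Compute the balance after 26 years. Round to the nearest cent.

A$10,448.19

With 12 periods per year: i = 0.00183333, n = 312.
FV = PV·(1+i)^n = 5,900 × 1.770879 = 10,448.1890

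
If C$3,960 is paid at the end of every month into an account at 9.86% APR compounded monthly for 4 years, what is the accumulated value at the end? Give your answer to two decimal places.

C$231,867.28

Periodic rate i = 0.0986/12 = 0.00821667; n = 4 × 12 = 48 periods.
FV = PMT · [(1+i)^n − 1] / i = 3960 · 58.552344 = 231,867.2830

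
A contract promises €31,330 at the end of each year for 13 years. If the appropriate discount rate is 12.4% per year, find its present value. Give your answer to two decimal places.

€197,380.19

PV = 31330 × [1 − (1+0.124)^(−13)] / 0.124 = 31330 × 6.300038 = 197,380.1919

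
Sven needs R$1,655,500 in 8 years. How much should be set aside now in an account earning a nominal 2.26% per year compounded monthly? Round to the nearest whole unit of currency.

R$1,381,919

i = 0.0226/12 = 0.00188333 per month; n = 8·12 = 96.
PV = 1,655,500 / (1 + 0.00188333)^96 = 1,655,500 / 1.197972 = 1,381,919.0069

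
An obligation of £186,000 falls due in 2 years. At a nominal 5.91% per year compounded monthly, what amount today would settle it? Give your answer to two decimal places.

With 12 periods per year: i = 0.004925, n = 24.
PV = FV·(1+i)^(−n) = 186,000 × 0.888776 = 165,312.3623

£165,312.36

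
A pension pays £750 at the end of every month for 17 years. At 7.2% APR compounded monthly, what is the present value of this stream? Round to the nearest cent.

£88,108.87

Periodic rate i = 0.072/12 = 0.006; n = 17 × 12 = 204 periods.
Annuity factor a(204|0.006) = 117.478495; PV = 750 × 117.478495 = 88,108.8710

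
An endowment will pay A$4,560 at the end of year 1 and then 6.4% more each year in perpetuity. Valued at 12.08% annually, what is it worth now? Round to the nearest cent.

A$80,281.69

PV = PMT / (i − g) = 4560 / (0.1208 − 0.064) = 4560 / 0.056800 = 80,281.6901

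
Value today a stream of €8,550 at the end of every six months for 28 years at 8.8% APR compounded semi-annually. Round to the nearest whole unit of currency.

€176,889

Periodic rate i = 0.088/2 = 0.044; n = 28 × 2 = 56 periods.
PV = 8550 × [1 − (1+0.044)^(−56)] / 0.044 = 8550 × 20.688732 = 176,888.6584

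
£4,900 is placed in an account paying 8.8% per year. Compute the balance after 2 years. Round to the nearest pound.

£5,800

FV = PV·(1+i)^n = 4,900 × 1.183744 = 5,800.3456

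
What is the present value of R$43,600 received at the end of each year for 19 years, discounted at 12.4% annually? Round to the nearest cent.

Annuity factor a(19|0.124) = 7.189495; PV = 43600 × 7.189495 = 313,461.9942

R$313,461.99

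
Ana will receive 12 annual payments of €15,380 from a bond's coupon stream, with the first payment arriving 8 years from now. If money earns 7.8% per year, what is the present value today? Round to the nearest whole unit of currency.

€69,228

Value one period before first payment (t=7): 15380 × [1 − (1+0.078)^(−12)] / 0.078 = 15380 × 7.614799 = 117,115.6127
Discount back 7 years: 117,115.6127 × (1+0.078)^(−7) = 117,115.6127 × 0.591111 = 69,228.2684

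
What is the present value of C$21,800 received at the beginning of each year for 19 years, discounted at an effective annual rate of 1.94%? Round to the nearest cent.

PV = 21800 × [1 − (1+0.0194)^(−19)] / 0.0194 × (1+i) = 21800 × 16.071422 = 350,356.9939
(Beginning-of-period payments → annuity-due factor ×(1+i).)

C$350,356.99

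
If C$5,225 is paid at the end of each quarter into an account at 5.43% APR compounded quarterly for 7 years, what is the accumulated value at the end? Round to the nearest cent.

C$176,551.67

i = 0.0543/4 = 0.013575 per quarter; n = 7·4 = 28.
FV = 5225 × [(1+0.013575)^28 − 1] / 0.013575 = 5225 × 33.789793 = 176,551.6667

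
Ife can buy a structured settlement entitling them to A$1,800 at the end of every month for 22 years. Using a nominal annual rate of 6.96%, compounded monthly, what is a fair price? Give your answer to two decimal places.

With 12 periods per year: i = 0.0058, n = 264.
PV = PMT · [1 − (1+i)^(−n)] / i = 1800 · 134.959522 = 242,927.1400

A$242,927.14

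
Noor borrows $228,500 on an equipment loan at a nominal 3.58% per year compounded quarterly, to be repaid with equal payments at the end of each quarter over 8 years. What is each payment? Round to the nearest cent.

Periodic rate i = 0.0358/4 = 0.00895; n = 8 × 4 = 32 periods.
Annuity-PV factor = 27.718487; PMT = 228500 / 27.718487 = 8,243.5956

$8,243.60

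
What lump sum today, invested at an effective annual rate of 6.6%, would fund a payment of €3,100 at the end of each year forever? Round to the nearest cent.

€46,969.70

PV = PMT / i = 3100 / 0.066 = 46,969.6970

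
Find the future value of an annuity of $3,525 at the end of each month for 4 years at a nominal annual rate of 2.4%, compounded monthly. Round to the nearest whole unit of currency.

$177,402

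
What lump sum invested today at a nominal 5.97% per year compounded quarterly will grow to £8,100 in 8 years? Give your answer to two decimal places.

Periodic rate i = 0.0597/4 = 0.014925; n = 8 × 4 = 32 periods.
PV = 8,100 / (1 + 0.014925)^32 = 8,100 / 1.606521 = 5,041.9509

£5,041.95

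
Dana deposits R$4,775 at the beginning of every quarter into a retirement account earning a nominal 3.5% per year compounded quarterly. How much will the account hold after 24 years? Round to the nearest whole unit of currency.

R$719,995

i = 0.035/4 = 0.00875 per quarter; n = 24·4 = 96.
Accumulation factor s(96|0.00875) × (1+i) = 150.784388; FV = 4775 × 150.784388 = 719,995.4534
(Beginning-of-period payments → annuity-due factor ×(1+i).)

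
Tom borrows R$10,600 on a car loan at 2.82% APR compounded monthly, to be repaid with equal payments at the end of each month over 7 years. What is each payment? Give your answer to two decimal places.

R$139.20

i = 0.0282/12 = 0.00235 per month; n = 7·12 = 84.
Annuity-PV factor = 76.147940; PMT = 10600 / 76.147940 = 139.2027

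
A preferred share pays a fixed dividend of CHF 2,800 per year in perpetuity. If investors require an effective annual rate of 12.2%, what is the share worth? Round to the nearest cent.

PV = C/r = 2800/0.122 = 22,950.8197

CHF 22,950.82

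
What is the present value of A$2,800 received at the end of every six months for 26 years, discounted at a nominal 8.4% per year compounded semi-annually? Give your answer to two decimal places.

i = 0.084/2 = 0.042 per half-year; n = 26·2 = 52.
Annuity factor a(52|0.042) = 21.006484; PV = 2800 × 21.006484 = 58,818.1542

A$58,818.15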